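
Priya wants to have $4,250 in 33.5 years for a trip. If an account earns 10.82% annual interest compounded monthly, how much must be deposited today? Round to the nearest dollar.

$115

Growth factor = (1 + 0.1082/12)^402 ≈ 36.90902918.
P = 4,250/36.90902918 ≈ 115.1480.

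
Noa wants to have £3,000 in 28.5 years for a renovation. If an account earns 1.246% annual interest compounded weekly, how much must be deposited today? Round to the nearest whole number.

£2,103

Growth factor = (1 + 0.01246/52)^1482 ≈ 1.42627687.
P = 3,000/1.42627687 ≈ 2,103.3784.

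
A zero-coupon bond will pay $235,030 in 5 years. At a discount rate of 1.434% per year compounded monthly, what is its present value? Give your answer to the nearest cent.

Periodic rate = 1.434%/12 = 0.001195; 60 periods.
P = 235,030/(1 + 0.001195)^60 ≈ 235,030/1.0742870082 ≈ 218,777.6620.

$218,777.66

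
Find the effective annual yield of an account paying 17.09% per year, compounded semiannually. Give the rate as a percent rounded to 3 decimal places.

17.820%

EAR = (1 + 17.09%/2)^2 − 1 = (1 + 0.08545)^2 − 1.
(1 + 0.08545)^2 ≈ 1.178202, so EAR ≈ 17.82017%.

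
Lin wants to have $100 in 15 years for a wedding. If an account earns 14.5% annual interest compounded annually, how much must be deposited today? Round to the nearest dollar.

Annual rate = 14.5% = 0.145; 15 periods.
P = 100/(1 + 0.145)^15 ≈ 100/7.6222344 ≈ 13.1195.

$13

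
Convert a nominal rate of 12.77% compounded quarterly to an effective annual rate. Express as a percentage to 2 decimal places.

13.39%

EAR = (1 + 12.77%/4)^4 − 1 = (1 + 0.031925)^4 − 1.
(1 + 0.031925)^4 ≈ 1.133946, so EAR ≈ 13.39464%.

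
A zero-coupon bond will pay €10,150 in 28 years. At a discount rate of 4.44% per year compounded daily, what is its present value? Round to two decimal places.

€2,928.09

Growth factor = (1 + 0.0444/365)^10220 ≈ 3.4664270411.
P = 10,150/3.4664270411 ≈ 2,928.0870.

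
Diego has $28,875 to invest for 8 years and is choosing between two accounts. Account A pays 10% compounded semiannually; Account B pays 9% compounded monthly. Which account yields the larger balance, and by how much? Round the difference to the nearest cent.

A: (1 + 0.05)^16 ≈ 2.1828745884, so 28,875 × 2.1828745884 ≈ 63,030.5037.
B: (1 + 0.0075)^96 ≈ 2.0489212282, so 28,875 × 2.0489212282 ≈ 59,162.6005.
Difference ≈ 3,867.9033 in favor of A.

Account A, by $3,867.90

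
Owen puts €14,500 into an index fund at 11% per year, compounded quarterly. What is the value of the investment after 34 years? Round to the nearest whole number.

Growth factor = (1 + 0.0275)^136 ≈ 40.0247801.
A ≈ 14,500 × 40.0247801 ≈ 580,359.3115.

€580,359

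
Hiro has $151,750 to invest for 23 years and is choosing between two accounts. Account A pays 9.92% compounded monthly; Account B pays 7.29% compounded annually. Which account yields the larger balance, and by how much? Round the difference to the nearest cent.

Account A, by $706,533.73

Account A growth factor: (1 + 0.0992/12)^276 ≈ 9.700923039637; balance ≈ 1,472,115.0713.
Account B growth factor: (1 + 0.0729)^23 ≈ 5.0450170894; balance ≈ 765,581.3433.
Account A is larger by 706,533.7279.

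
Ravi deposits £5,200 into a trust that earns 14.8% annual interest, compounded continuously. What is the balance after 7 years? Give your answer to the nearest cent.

£14,653.20

A = P·e^(rt) = 5,200·e^(0.148·7) = 5,200·e^1.036.
e^1.036 ≈ 2.8179227499, so A ≈ 14,653.1983.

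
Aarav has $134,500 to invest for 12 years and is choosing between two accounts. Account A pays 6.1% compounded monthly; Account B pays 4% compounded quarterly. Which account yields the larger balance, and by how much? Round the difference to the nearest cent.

Account A, by $62,294.62

Account A growth factor: (1 + 0.061/12)^144 ≈ 2.07538313723; balance ≈ 279,139.0320.
Account B growth factor: (1 + 0.01)^48 ≈ 1.61222607768; balance ≈ 216,844.4074.
Account A is larger by 62,294.6245.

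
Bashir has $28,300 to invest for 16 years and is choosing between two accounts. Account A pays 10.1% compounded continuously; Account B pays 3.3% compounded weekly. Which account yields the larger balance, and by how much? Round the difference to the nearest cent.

Account A growth factor: e^(0.101·16) = e^1.616 ≈ 5.03291832617; balance ≈ 142,431.5886.
Account B growth factor: (1 + 0.033/52)^832 ≈ 1.6952539157; balance ≈ 47,975.6858.
Account A is larger by 94,455.9028.

Account A, by $94,455.90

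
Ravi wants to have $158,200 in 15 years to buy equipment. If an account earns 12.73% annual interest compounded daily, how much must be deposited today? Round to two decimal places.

Periodic rate = 12.73%/365 = 0.000348767; 5475 periods.
P = 158,200/(1 + 0.1273/365)^5475 ≈ 158,200/6.74746643857 ≈ 23,445.8373.

$23,445.84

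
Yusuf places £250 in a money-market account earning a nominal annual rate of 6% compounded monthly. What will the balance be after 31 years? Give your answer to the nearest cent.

£1,598.51

Periodic rate = 6%/12 = 0.005; periods = 12·31 = 372.
A = 250·(1 + 0.005)^372 ≈ 250·6.394034473 ≈ 1,598.5086.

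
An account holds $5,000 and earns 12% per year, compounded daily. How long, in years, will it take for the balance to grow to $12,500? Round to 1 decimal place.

We need (1 + 0.000328767)^(365t) = 2.5, so 365t = ln 2.5 / ln 1.000329 ≈ 2787.5091.
t ≈ 2787.5091/365 = 7.6370 years.

7.6 years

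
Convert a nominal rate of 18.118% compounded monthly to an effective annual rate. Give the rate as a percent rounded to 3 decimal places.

19.701%

EAR = (1 + 18.118%/12)^12 − 1 = (1 + 0.0150983)^12 − 1.
(1 + 0.0150983)^12 ≈ 1.197009, so EAR ≈ 19.70089%.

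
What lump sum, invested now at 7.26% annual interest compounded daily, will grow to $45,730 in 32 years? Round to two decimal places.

$4,480.73

Growth factor = (1 + 0.0726/365)^11680 ≈ 10.205930609.
P = 45,730/10.205930609 ≈ 4,480.7281.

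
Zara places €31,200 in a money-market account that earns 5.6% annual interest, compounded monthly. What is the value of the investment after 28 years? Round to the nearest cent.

Periodic rate = 5.6%/12 = 0.00466667; periods = 12·28 = 336.
A = 31,200·(1 + 0.056/12)^336 ≈ 31,200·4.77957999822 ≈ 149,122.8959.

€149,122.90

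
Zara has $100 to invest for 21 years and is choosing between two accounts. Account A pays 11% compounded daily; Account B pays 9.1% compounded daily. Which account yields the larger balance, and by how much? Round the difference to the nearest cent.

Account A, by $331.27

Account A growth factor: (1 + 0.11/365)^7665 ≈ 10.07091924; balance ≈ 1,007.0919.
Account B growth factor: (1 + 0.091/365)^7665 ≈ 6.75823539; balance ≈ 675.8235.
Account A is larger by 331.2684.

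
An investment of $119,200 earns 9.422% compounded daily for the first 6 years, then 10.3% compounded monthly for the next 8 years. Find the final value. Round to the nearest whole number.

$476,531

After 6 years at 9.422%: 119,200 × 1.75988250369 ≈ 209,777.9944.
Then 8 years at 10.3%: 209,777.9944 × 2.27159850972 ≈ 476,531.3795.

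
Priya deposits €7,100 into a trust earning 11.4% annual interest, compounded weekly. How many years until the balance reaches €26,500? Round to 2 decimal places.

11.57 years

(1 + 0.00219231)^(52t) = 26,500/7,100 = 3.7324.
52t·ln(1 + 0.00219231) = ln(3.7324); 52t = 1.317/0.00218991 ≈ 601.4179.
t ≈ 11.5657 years.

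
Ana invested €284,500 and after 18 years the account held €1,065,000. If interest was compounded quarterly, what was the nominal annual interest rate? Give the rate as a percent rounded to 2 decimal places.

The 72-period growth factor is 1,065,000/284,500 = 3.74341.
r/4 = 3.74341^(1/72) − 1 ≈ 0.0185024, so r ≈ 4·0.0185024 = 7.40095%.

7.40%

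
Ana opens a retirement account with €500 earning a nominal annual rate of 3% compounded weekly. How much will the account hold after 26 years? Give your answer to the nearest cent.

€1,090.49

Periodic rate = 3%/52 = 0.000576923; periods = 52·26 = 1352.
A = 500·(1 + 0.03/52)^1352 ≈ 500·2.180981678 ≈ 1,090.4908.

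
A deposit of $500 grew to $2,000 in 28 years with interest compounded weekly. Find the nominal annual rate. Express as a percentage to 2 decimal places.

The 1456-period growth factor is 2,000/500 = 4.
r/52 = 4^(1/1456) − 1 ≈ 0.000952579, so r ≈ 52·0.000952579 = 4.95341%.

4.95%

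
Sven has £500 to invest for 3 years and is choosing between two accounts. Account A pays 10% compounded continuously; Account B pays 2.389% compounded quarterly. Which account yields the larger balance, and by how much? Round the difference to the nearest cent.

A: e^(0.1·3) = e^0.3 ≈ 1.34985881, so 500 × 1.34985881 ≈ 674.9294.
B: (1 + 0.0059725)^12 ≈ 1.07407178, so 500 × 1.07407178 ≈ 537.0359.
Difference ≈ 137.8935 in favor of A.

Account A, by £137.89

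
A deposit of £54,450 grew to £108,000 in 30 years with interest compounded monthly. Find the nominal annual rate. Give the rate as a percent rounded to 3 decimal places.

2.285%

The 360-period growth factor is 108,000/54,450 = 1.98347.
r/12 = 1.98347^(1/360) − 1 ≈ 0.00190417, so r ≈ 12·0.00190417 = 2.28500%.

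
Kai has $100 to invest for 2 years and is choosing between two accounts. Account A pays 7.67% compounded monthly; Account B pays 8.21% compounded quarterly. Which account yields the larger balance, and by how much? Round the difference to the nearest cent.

Account A growth factor: (1 + 0.0767/12)^24 ≈ 1.16522225; balance ≈ 116.5222.
Account B growth factor: (1 + 0.020525)^8 ≈ 1.17649256; balance ≈ 117.6493.
Account B is larger by 1.1270.

Account B, by $1.13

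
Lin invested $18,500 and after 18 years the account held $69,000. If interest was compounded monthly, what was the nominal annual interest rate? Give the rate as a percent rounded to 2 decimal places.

7.34%

(1 + r/12)^216 = 69,000/18,500 = 3.72973.
1 + r/12 = 3.72973^(1/216) ≈ 1.006113, so r/12 ≈ 0.00611275.
r ≈ 12·0.00611275 = 7.33531%.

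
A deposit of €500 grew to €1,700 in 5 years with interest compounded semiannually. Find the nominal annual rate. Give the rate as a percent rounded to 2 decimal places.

26.04%

The 10-period growth factor is 1,700/500 = 3.4.
r/2 = 3.4^(1/10) − 1 ≈ 0.130181, so r ≈ 2·0.130181 = 26.03614%.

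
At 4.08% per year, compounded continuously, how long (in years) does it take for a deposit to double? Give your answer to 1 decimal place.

17.0 years

e^(0.0408t) = 2, so 0.0408t = ln 2 ≈ 0.69315.
t ≈ 0.69315/0.0408 ≈ 16.9889.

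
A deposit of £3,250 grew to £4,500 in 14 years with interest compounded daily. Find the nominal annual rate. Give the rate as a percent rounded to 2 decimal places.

The 5110-period growth factor is 4,500/3,250 = 1.38462.
r/365 = 1.38462^(1/5110) − 1 ≈ 0.0000636855, so r ≈ 365·0.0000636855 = 2.32452%.

2.32%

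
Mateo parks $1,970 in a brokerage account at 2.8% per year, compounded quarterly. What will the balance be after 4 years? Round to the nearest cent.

Periodic rate = 2.8%/4 = 0.007; periods = 4·4 = 16.
A = 1,970·(1 + 0.007)^16 ≈ 1,970·1.118076524 ≈ 2,202.6108.

$2,202.61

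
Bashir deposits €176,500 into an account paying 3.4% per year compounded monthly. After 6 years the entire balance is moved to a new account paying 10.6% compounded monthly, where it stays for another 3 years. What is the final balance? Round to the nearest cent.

€296,971.49

Phase 1: 176,500·(1 + 0.034/12)^72 ≈ 216,379.1994.
Phase 2: 216,379.1994·(1 + 0.106/12)^36 ≈ 296,971.4890.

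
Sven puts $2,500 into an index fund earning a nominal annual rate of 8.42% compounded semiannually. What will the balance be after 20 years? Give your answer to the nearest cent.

Growth factor = (1 + 0.0421)^40 ≈ 5.2044619275.
A ≈ 2,500 × 5.2044619275 ≈ 13,011.1548.

$13,011.15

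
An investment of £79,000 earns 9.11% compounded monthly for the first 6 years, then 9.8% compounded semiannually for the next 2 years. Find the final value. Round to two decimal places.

After 6 years at 9.11%: 79,000 × 1.7238077272 ≈ 136,180.8104.
Then 2 years at 9.8%: 136,180.8104 × 1.2108823608 ≈ 164,898.9413.

£164,898.94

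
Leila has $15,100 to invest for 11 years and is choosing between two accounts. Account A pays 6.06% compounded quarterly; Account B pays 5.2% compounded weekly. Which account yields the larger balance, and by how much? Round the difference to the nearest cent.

Account A growth factor: (1 + 0.01515)^44 ≈ 1.9378922868; balance ≈ 29,262.1735.
Account B growth factor: (1 + 0.001)^572 ≈ 1.7713007975; balance ≈ 26,746.6420.
Account A is larger by 2,515.5315.

Account A, by $2,515.53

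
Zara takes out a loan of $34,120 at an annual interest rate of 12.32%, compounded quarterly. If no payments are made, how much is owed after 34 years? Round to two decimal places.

Periodic rate = 12.32%/4 = 0.0308; periods = 4·34 = 136.
A = 34,120·(1 + 0.0308)^136 ≈ 34,120·61.90414697932 ≈ 2,112,169.4949.

$2,112,169.49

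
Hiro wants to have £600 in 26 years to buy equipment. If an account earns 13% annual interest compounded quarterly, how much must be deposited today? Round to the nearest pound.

£22

Growth factor = (1 + 0.0325)^104 ≈ 27.8334008.
P = 600/27.8334008 ≈ 21.5568.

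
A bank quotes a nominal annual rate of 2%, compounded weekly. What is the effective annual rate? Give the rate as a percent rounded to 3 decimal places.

2.020%

EAR = (1 + 2%/52)^52 − 1 = (1 + 0.000384615)^52 − 1.
(1 + 0.000384615)^52 ≈ 1.020197, so EAR ≈ 2.01974%.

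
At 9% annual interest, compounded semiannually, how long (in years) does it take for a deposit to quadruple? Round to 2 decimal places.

(1 + 0.045)^(2t) = 4.
2t = ln 4 / ln(1 + 0.045) ≈ 1.3863/0.0440169 ≈ 31.4946.
t ≈ 15.7473.

15.75 years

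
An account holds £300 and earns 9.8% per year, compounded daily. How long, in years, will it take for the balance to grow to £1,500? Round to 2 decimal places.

16.43 years

We need (1 + 0.000268493)^(365t) = 5, so 365t = ln 5 / ln 1.000268 ≈ 5995.1398.
t ≈ 5995.1398/365 = 16.4250 years.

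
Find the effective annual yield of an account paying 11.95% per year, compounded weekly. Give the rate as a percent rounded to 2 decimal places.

12.68%

One year is 52 periods at 0.00229808 each: (1 + 0.00229808)^52 ≈ 1.126779.
EAR = 1.126779 − 1 ≈ 12.67788%.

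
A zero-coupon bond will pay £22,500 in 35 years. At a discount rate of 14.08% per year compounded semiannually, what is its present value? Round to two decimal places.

£192.29

Periodic rate = 14.08%/2 = 0.0704; 70 periods.
P = 22,500/(1 + 0.0704)^70 ≈ 22,500/117.01109126 ≈ 192.2895.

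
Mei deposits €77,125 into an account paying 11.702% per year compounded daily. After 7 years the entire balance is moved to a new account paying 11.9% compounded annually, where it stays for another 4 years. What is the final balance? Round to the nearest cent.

€274,287.80

Phase 1: 77,125·(1 + 0.11702/365)^2555 ≈ 174,938.8004.
Phase 2: 174,938.8004·(1 + 0.119)^4 ≈ 274,287.7995.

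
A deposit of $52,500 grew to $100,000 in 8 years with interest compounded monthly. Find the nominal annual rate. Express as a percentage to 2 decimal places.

8.08%

(1 + r/12)^96 = 100,000/52,500 = 1.90476.
1 + r/12 = 1.90476^(1/96) ≈ 1.006735, so r/12 ≈ 0.00673463.
r ≈ 12·0.00673463 = 8.08155%.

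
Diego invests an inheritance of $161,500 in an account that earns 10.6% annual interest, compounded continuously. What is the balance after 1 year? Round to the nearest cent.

A = P·e^(rt) = 161,500·e^(0.106·1) = 161,500·e^0.106.
e^0.106 ≈ 1.11182187651, so A ≈ 179,559.2331.

$179,559.23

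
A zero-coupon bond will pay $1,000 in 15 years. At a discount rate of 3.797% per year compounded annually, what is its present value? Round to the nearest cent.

Growth factor = (1 + 0.03797)^15 ≈ 1.74892837.
P = 1,000/1.74892837 ≈ 571.7787.

$571.78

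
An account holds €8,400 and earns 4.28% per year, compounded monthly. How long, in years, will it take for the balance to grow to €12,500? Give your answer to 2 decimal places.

We need (1 + 0.00356667)^(12t) = 1.4881, so 12t = ln 1.4881 / ln 1.003567 ≈ 111.6464.
t ≈ 111.6464/12 = 9.3039 years.

9.30 years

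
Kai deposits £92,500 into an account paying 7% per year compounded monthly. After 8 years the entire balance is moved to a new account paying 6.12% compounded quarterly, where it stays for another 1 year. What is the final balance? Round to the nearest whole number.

Phase 1: 92,500·(1 + 0.07/12)^96 ≈ 161,673.9472.
Phase 2: 161,673.9472·(1 + 0.0153)^4 ≈ 171,797.7953.

£171,798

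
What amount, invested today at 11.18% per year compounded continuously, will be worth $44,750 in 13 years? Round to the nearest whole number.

$10,461

P = A·e^(−rt) = 44,750·e^(−1.4534).
e^(−1.4534) ≈ 0.2337741034, so P ≈ 10,461.3911.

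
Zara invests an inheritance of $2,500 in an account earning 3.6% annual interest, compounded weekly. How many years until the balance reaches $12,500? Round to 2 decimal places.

(1 + 0.000692308)^(52t) = 12,500/2,500 = 5.
52t·ln(1 + 0.000692308) = ln(5); 52t = 1.6094/0.000692068 ≈ 2325.5483.
t ≈ 44.7221 years.

44.72 years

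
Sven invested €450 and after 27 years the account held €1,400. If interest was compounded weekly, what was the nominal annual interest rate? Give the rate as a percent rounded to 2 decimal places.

4.21%

(1 + r/52)^1404 = 1,400/450 = 3.11111.
1 + r/52 = 3.11111^(1/1404) ≈ 1.000809, so r/52 ≈ 0.000808717.
r ≈ 52·0.000808717 = 4.20533%.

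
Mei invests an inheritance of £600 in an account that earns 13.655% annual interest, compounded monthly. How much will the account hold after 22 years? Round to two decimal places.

£11,897.29

Periodic rate = 13.655%/12 = 0.0113792; periods = 12·22 = 264.
A = 600·(1 + 0.13655/12)^264 ≈ 600·19.828821062 ≈ 11,897.2926.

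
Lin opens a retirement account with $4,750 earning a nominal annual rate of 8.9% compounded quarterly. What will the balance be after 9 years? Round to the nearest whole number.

Growth factor = (1 + 0.02225)^36 ≈ 2.2082909475.
A ≈ 4,750 × 2.2082909475 ≈ 10,489.3820.

$10,489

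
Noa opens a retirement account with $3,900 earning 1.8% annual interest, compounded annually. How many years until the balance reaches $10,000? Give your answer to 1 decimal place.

We need (1 + 0.018)^t = 2.5641, so t = ln 2.5641 / ln 1.018 ≈ 52.7810.

52.8 years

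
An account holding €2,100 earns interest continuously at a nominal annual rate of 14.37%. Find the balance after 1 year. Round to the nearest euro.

A = P·e^(rt) = 2,100·e^(0.1437·1) = 2,100·e^0.1437.
e^0.1437 ≈ 1.154537695, so A ≈ 2,424.5292.

€2,425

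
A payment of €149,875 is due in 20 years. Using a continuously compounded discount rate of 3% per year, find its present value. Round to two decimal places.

P = A·e^(−rt) = 149,875·e^(−0.6).
e^(−0.6) ≈ 0.548811636094, so P ≈ 82,253.1440.

€82,253.14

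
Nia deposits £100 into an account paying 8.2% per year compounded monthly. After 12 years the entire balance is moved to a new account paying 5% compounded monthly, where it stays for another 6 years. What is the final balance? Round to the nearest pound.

£360

After 12 years at 8.2%: 100 × 2.66619733 ≈ 266.6197.
Then 6 years at 5%: 266.6197 × 1.34901774 ≈ 359.6748.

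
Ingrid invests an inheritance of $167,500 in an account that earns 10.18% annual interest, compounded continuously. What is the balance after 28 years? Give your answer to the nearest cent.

A = P·e^(rt) = 167,500·e^(0.1018·28) = 167,500·e^2.8504.
e^2.8504 ≈ 17.29469833651, so A ≈ 2,896,861.9714.

$2,896,861.97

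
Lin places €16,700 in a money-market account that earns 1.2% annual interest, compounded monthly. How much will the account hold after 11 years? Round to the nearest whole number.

€19,055

Growth factor = (1 + 0.001)^132 ≈ 1.1410330588.
A ≈ 16,700 × 1.1410330588 ≈ 19,055.2521.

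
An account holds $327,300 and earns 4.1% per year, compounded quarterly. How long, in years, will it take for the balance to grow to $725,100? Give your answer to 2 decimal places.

We need (1 + 0.01025)^(4t) = 2.2154, so 4t = ln 2.2154 / ln 1.01025 ≈ 78.0002.
t ≈ 78.0002/4 = 19.5001 years.

19.50 years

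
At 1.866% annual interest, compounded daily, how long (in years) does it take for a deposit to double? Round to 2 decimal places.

(1 + 0.0000511233)^(365t) = 2.
365t = ln 2 / ln(1 + 0.0000511233) ≈ 0.69315/5.1122e-05 ≈ 13558.6917.
t ≈ 37.1471.

37.15 years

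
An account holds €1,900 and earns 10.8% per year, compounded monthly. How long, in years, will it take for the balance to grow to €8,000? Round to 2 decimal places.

13.37 years

(1 + 0.009)^(12t) = 8,000/1,900 = 4.2105.
12t·ln(1 + 0.009) = ln(4.2105); 12t = 1.4376/0.00895974 ≈ 160.4497.
t ≈ 13.3708 years.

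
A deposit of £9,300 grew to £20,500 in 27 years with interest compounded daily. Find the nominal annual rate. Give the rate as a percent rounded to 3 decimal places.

The 9855-period growth factor is 20,500/9,300 = 2.2043.
r/365 = 2.2043^(1/9855) − 1 ≈ 0.0000802072, so r ≈ 365·0.0000802072 = 2.92756%.

2.928%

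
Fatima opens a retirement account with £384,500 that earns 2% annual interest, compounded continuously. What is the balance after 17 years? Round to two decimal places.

£540,202.35

A = P·e^(rt) = 384,500·e^(0.02·17) = 384,500·e^0.34.
e^0.34 ≈ 1.40494759056, so A ≈ 540,202.3486.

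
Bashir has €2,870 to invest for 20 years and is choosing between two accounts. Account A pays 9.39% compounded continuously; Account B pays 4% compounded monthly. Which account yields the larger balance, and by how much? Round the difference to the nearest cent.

Account A, by €12,392.17

Account A growth factor: e^(0.0939·20) = e^1.878 ≈ 6.5404109507; balance ≈ 18,770.9794.
Account B growth factor: (1 + 0.04/12)^240 ≈ 2.222582087; balance ≈ 6,378.8106.
Account A is larger by 12,392.1688.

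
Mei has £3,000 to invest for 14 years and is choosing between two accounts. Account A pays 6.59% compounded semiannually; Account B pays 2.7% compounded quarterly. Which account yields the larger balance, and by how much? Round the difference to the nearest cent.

A: (1 + 0.03295)^28 ≈ 2.47867964, so 3,000 × 2.47867964 ≈ 7,436.0389.
B: (1 + 0.00675)^56 ≈ 1.457510673, so 3,000 × 1.457510673 ≈ 4,372.5320.
Difference ≈ 3,063.5069 in favor of A.

Account A, by £3,063.51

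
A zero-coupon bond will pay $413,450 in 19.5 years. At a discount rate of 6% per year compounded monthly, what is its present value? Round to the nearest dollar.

$128,696

Growth factor = (1 + 0.005)^234 ≈ 3.21261328555.
P = 413,450/3.21261328555 ≈ 128,695.8508.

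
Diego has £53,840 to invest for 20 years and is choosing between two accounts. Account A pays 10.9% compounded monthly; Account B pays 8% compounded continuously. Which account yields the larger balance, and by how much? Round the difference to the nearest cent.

Account A, by £204,949.59

Account A growth factor: (1 + 0.109/12)^240 ≈ 8.75967423275; balance ≈ 471,620.8607.
Account B growth factor: e^(0.08·20) = e^1.6 ≈ 4.9530324244; balance ≈ 266,671.2657.
Account A is larger by 204,949.5950.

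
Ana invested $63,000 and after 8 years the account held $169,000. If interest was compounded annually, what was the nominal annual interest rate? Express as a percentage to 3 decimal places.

13.128%

(1 + r)^8 = 169,000/63,000 = 2.68254.
1 + r = 2.68254^(1/8) ≈ 1.131275, so r ≈ 0.131275.
r ≈ 13.12752%.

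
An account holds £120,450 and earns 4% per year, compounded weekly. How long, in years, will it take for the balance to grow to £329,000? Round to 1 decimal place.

(1 + 0.000769231)^(52t) = 329,000/120,450 = 2.7314.
52t·ln(1 + 0.000769231) = ln(2.7314); 52t = 1.0048/0.000768935 ≈ 1306.7723.
t ≈ 25.1302 years.

25.1 years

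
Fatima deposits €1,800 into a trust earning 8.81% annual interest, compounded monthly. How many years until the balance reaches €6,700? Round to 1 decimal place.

We need (1 + 0.00734167)^(12t) = 3.7222, so 12t = ln 3.7222 / ln 1.007342 ≈ 179.6785.
t ≈ 179.6785/12 = 14.9732 years.

15.0 years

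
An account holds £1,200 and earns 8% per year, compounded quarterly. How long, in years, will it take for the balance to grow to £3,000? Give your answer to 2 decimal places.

11.57 years

(1 + 0.02)^(4t) = 3,000/1,200 = 2.5.
4t·ln(1 + 0.02) = ln(2.5); 4t = 0.91629/0.0198026 ≈ 46.2712.
t ≈ 11.5678 years.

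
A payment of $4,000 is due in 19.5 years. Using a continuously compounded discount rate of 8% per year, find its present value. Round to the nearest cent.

$840.54

P = A·e^(−rt) = 4,000·e^(−1.56).
e^(−1.56) ≈ 0.2101360712, so P ≈ 840.5443.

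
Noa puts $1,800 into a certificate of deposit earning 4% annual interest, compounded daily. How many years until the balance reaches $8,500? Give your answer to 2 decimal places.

38.81 years

(1 + 0.000109589)^(365t) = 8,500/1,800 = 4.7222.
365t·ln(1 + 0.000109589) = ln(4.7222); 365t = 1.5523/0.000109583 ≈ 14165.3266.
t ≈ 38.8091 years.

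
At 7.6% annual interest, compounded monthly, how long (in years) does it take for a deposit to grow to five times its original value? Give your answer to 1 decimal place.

21.2 years

(1 + 0.00633333)^(12t) = 5.
12t = ln 5 / ln(1 + 0.00633333) ≈ 1.6094/0.00631336 ≈ 254.9256.
t ≈ 21.2438.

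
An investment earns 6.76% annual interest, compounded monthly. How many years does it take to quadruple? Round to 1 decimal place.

(1 + 0.00563333)^(12t) = 4.
12t = ln 4 / ln(1 + 0.00563333) ≈ 1.3863/0.00561753 ≈ 246.7803.
t ≈ 20.5650.

20.6 years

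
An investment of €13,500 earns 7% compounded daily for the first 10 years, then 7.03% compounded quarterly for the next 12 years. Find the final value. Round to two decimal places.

Phase 1: 13,500·(1 + 0.07/365)^3650 ≈ 27,183.8371.
Phase 2: 27,183.8371·(1 + 0.017575)^48 ≈ 62,733.4729.

€62,733.47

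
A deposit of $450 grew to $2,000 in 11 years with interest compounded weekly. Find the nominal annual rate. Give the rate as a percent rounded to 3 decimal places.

13.578%

The 572-period growth factor is 2,000/450 = 4.44444.
r/52 = 4.44444^(1/572) − 1 ≈ 0.00261119, so r ≈ 52·0.00261119 = 13.57820%.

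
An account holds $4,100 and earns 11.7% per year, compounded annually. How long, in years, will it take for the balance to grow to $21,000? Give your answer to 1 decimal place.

14.8 years

(1 + 0.117)^t = 21,000/4,100 = 5.122.
t·ln(1 + 0.117) = ln(5.122); t = 1.6335/0.110647 ≈ 14.7636.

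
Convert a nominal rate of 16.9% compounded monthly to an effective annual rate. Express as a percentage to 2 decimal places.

18.27%

EAR = (1 + 16.9%/12)^12 − 1 = (1 + 0.0140833)^12 − 1.
(1 + 0.0140833)^12 ≈ 1.182725, so EAR ≈ 18.27249%.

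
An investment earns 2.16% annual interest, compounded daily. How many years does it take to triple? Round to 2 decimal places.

(1 + 0.0000591781)^(365t) = 3.
365t = ln 3 / ln(1 + 0.0000591781) ≈ 1.0986/5.91763e-05 ≈ 18565.0625.
t ≈ 50.8632.

50.86 years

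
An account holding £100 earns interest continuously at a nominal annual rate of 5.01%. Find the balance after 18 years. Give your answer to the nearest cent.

£246.40

A = P·e^(rt) = 100·e^(0.0501·18) = 100·e^0.9018.
e^0.9018 ≈ 2.46403438, so A ≈ 246.4034.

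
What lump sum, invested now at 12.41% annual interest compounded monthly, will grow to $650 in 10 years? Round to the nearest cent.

$189.11

Growth factor = (1 + 0.1241/12)^120 ≈ 3.43709589.
P = 650/3.43709589 ≈ 189.1131.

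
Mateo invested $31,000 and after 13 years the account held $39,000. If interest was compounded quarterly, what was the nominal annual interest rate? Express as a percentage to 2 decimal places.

1.77%

The 52-period growth factor is 39,000/31,000 = 1.25806.
r/4 = 1.25806^(1/52) − 1 ≈ 0.00442465, so r ≈ 4·0.00442465 = 1.76986%.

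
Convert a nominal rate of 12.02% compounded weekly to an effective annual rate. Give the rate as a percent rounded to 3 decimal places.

12.757%

One year is 52 periods at 0.00231154 each: (1 + 0.00231154)^52 ≈ 1.127566.
EAR = 1.127566 − 1 ≈ 12.75660%.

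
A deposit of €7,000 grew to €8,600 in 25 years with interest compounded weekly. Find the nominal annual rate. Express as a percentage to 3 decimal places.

(1 + r/52)^1300 = 8,600/7,000 = 1.22857.
1 + r/52 = 1.22857^(1/1300) ≈ 1.000158, so r/52 ≈ 0.00015836.
r ≈ 52·0.00015836 = 0.82347%.

0.823%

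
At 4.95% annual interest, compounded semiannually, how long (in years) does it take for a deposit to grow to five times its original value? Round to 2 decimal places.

(1 + 0.02475)^(2t) = 5.
2t = ln 5 / ln(1 + 0.02475) ≈ 1.6094/0.0244487 ≈ 65.8292.
t ≈ 32.9146.

32.91 years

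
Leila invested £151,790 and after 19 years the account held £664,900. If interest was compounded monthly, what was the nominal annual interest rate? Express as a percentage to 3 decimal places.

7.800%

(1 + r/12)^228 = 664,900/151,790 = 4.38039.
1 + r/12 = 4.38039^(1/228) ≈ 1.0065, so r/12 ≈ 0.00649971.
r ≈ 12·0.00649971 = 7.79965%.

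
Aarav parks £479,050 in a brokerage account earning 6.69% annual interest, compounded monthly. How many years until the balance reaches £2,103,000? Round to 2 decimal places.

(1 + 0.005575)^(12t) = 2,103,000/479,050 = 4.3899.
12t·ln(1 + 0.005575) = ln(4.3899); 12t = 1.4793/0.00555952 ≈ 266.0870.
t ≈ 22.1739 years.

22.17 years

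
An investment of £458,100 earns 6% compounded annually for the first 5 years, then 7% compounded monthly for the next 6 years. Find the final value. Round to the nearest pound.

£931,887

Phase 1: 458,100·(1 + 0.06)^5 ≈ 613,041.1371.
Phase 2: 613,041.1371·(1 + 0.07/12)^72 ≈ 931,887.2068.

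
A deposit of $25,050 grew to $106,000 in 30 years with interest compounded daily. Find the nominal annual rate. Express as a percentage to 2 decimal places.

4.81%

(1 + r/365)^10950 = 106,000/25,050 = 4.23154.
1 + r/365 = 4.23154^(1/10950) ≈ 1.000132, so r/365 ≈ 0.00013175.
r ≈ 365·0.00013175 = 4.80887%.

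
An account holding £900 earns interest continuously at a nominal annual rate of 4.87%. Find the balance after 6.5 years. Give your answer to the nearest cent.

£1,235.15

A = P·e^(rt) = 900·e^(0.0487·6.5) = 900·e^0.31655.
e^0.31655 ≈ 1.37238486, so A ≈ 1,235.1464.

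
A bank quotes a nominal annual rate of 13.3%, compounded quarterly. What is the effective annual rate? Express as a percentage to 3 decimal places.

One year is 4 periods at 0.03325 each: (1 + 0.03325)^4 ≈ 1.139782.
EAR = 1.139782 − 1 ≈ 13.97816%.

13.978%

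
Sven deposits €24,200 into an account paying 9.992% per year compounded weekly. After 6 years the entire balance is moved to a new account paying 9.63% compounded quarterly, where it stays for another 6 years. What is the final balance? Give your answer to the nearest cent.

€77,964.36

After 6 years at 9.992%: 24,200 × 1.820196999 ≈ 44,048.7674.
Then 6 years at 9.63%: 44,048.7674 × 1.769955468 ≈ 77,964.3567.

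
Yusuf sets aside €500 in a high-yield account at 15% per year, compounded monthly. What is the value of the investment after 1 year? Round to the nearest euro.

€580

Growth factor = (1 + 0.0125)^12 ≈ 1.16075452.
A ≈ 500 × 1.16075452 ≈ 580.3773.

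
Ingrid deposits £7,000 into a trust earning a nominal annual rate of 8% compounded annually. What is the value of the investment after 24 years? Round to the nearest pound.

£44,388

Annual rate = 8% = 0.08; years = 24.
A = 7,000·(1 + 0.08)^24 ≈ 7,000·6.3411807372 ≈ 44,388.2652.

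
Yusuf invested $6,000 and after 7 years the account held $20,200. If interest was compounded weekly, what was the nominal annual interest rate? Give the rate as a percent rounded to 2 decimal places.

(1 + r/52)^364 = 20,200/6,000 = 3.36667.
1 + r/52 = 3.36667^(1/364) ≈ 1.003341, so r/52 ≈ 0.00334052.
r ≈ 52·0.00334052 = 17.37071%.

17.37%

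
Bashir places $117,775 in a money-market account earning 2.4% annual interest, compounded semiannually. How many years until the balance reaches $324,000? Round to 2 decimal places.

(1 + 0.012)^(2t) = 324,000/117,775 = 2.751.
2t·ln(1 + 0.012) = ln(2.751); 2t = 1.012/0.0119286 ≈ 84.8356.
t ≈ 42.4178 years.

42.42 years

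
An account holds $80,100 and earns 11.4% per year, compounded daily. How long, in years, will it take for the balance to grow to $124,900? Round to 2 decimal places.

3.90 years

(1 + 0.000312329)^(365t) = 124,900/80,100 = 1.5593.
365t·ln(1 + 0.000312329) = ln(1.5593); 365t = 0.44424/0.00031228 ≈ 1422.5617.
t ≈ 3.8974 years.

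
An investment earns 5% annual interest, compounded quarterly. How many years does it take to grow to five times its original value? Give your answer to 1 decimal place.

32.4 years

(1 + 0.0125)^(4t) = 5.
4t = ln 5 / ln(1 + 0.0125) ≈ 1.6094/0.0124225 ≈ 129.5581.
t ≈ 32.3895.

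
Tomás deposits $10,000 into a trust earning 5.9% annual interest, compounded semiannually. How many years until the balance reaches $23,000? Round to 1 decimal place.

14.3 years

We need (1 + 0.0295)^(2t) = 2.3, so 2t = ln 2.3 / ln 1.0295 ≈ 28.6486.
t ≈ 28.6486/2 = 14.3243 years.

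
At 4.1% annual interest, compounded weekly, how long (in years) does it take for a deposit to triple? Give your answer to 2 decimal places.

(1 + 0.000788462)^(52t) = 3.
52t = ln 3 / ln(1 + 0.000788462) ≈ 1.0986/0.000788151 ≈ 1393.9112.
t ≈ 26.8060.

26.81 years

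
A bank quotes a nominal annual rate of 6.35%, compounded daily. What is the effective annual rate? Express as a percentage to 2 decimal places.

6.56%

EAR = (1 + 6.35%/365)^365 − 1 = (1 + 0.000173973)^365 − 1.
(1 + 0.000173973)^365 ≈ 1.065554, so EAR ≈ 6.55536%.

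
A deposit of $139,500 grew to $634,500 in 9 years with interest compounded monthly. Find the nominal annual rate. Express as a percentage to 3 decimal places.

(1 + r/12)^108 = 634,500/139,500 = 4.54839.
1 + r/12 = 4.54839^(1/108) ≈ 1.014124, so r/12 ≈ 0.0141245.
r ≈ 12·0.0141245 = 16.94939%.

16.949%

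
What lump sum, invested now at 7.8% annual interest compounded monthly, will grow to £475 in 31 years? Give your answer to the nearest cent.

Growth factor = (1 + 0.0065)^372 ≈ 11.1359141.
P = 475/11.1359141 ≈ 42.6548.

£42.65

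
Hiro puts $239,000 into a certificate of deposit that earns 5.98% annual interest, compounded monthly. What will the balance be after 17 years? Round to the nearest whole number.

$658,878

Periodic rate = 5.98%/12 = 0.00498333; periods = 12·17 = 204.
A = 239,000·(1 + 0.0598/12)^204 ≈ 239,000·2.75681314674 ≈ 658,878.3421.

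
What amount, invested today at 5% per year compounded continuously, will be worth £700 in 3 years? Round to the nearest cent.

£602.50

P = A·e^(−rt) = 700·e^(−0.15).
e^(−0.15) ≈ 0.860707976, so P ≈ 602.4956.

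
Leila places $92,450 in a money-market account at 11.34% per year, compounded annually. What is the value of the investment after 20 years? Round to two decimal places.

$792,375.89

Growth factor = (1 + 0.1134)^20 ≈ 8.57085878047.
A ≈ 92,450 × 8.57085878047 ≈ 792,375.8943.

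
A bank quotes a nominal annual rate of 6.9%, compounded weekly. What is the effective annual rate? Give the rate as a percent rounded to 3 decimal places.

EAR = (1 + 6.9%/52)^52 − 1 = (1 + 0.00132692)^52 − 1.
(1 + 0.00132692)^52 ≈ 1.071387, so EAR ≈ 7.13872%.

7.139%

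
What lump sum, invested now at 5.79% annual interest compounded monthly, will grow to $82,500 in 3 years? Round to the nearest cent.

$69,374.27

Growth factor = (1 + 0.004825)^36 ≈ 1.1892017597.
P = 82,500/1.1892017597 ≈ 69,374.2667.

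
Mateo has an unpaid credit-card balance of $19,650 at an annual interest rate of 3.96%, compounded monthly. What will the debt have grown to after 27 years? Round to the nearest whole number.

Periodic rate = 3.96%/12 = 0.0033; periods = 12·27 = 324.
A = 19,650·(1 + 0.0033)^324 ≈ 19,650·2.9079247767 ≈ 57,140.7219.

$57,141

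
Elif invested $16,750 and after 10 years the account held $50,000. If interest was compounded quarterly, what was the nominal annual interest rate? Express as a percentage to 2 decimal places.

The 40-period growth factor is 50,000/16,750 = 2.98507.
r/4 = 2.98507^(1/40) − 1 ≈ 0.0277178, so r ≈ 4·0.0277178 = 11.08712%.

11.09%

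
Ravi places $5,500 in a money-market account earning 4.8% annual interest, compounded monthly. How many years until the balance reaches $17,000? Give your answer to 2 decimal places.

23.56 years

We need (1 + 0.004)^(12t) = 3.0909, so 12t = ln 3.0909 / ln 1.004 ≈ 282.6802.
t ≈ 282.6802/12 = 23.5567 years.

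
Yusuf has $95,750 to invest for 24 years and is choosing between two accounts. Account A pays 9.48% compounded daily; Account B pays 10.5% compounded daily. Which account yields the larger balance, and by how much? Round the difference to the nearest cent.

Account A growth factor: (1 + 0.0948/365)^8760 ≈ 9.72699088517; balance ≈ 931,359.3773.
Account B growth factor: (1 + 0.105/365)^8760 ≈ 12.42409340274; balance ≈ 1,189,606.9433.
Account B is larger by 258,247.5661.

Account B, by $258,247.57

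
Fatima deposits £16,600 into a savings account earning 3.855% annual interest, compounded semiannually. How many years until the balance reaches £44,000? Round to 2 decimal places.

(1 + 0.019275)^(2t) = 44,000/16,600 = 2.6506.
2t·ln(1 + 0.019275) = ln(2.6506); 2t = 0.97479/0.0190916 ≈ 51.0584.
t ≈ 25.5292 years.

25.53 years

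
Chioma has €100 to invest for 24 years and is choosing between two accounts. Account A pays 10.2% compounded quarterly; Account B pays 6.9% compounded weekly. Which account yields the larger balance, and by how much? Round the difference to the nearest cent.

A: (1 + 0.0255)^96 ≈ 11.21563356, so 100 × 11.21563356 ≈ 1,121.5634.
B: (1 + 0.069/52)^1248 ≈ 5.23256856, so 100 × 5.23256856 ≈ 523.2569.
Difference ≈ 598.3065 in favor of A.

Account A, by €598.31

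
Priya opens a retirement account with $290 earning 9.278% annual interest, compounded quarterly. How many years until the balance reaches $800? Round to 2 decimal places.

We need (1 + 0.023195)^(4t) = 2.7586, so 4t = ln 2.7586 / ln 1.023195 ≈ 44.2533.
t ≈ 44.2533/4 = 11.0633 years.

11.06 years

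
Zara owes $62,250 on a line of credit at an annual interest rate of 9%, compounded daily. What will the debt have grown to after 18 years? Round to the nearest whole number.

$314,492

Growth factor = (1 + 0.09/365)^6570 ≈ 5.05208134953.
A ≈ 62,250 × 5.05208134953 ≈ 314,492.0640.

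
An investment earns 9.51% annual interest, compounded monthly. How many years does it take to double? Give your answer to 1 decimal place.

7.3 years

(1 + 0.007925)^(12t) = 2.
12t = ln 2 / ln(1 + 0.007925) ≈ 0.69315/0.00789376 ≈ 87.8095.
t ≈ 7.3175.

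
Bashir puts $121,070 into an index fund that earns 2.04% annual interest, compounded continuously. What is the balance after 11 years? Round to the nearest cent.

$151,527.77

A = P·e^(rt) = 121,070·e^(0.0204·11) = 121,070·e^0.2244.
e^0.2244 ≈ 1.25157154794, so A ≈ 151,527.7673.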